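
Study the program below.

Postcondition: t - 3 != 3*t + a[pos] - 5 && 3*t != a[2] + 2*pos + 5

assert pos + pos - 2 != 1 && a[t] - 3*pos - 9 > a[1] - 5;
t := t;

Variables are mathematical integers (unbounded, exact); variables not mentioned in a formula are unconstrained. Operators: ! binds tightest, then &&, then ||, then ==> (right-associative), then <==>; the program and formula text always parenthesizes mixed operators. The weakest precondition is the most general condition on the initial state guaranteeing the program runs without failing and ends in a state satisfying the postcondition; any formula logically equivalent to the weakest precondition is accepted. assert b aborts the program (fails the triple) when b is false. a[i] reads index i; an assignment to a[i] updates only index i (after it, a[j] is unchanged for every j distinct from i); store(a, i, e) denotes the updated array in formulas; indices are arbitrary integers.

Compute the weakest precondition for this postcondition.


Working backward. After the program, the postcondition t - 3 != 3*t + a[pos] - 5 && 3*t != a[2] + 2*pos + 5 must hold; in canonical form it is a[pos] + 2*t != 2 && 3*t != a[2] + 2*pos + 5.
Before t := t: a[pos] + 2*t != 2 && 3*t != a[2] + 2*pos + 5
Before assert pos + pos - 2 != 1 && a[t] - 3*pos - 9 > a[1] - 5: 2*pos != 3 && a[t] > a[1] + 3*pos + 4 && a[pos] + 2*t != 2 && 3*t != a[2] + 2*pos + 5
Answer: WP = 2*pos != 3 && a[t] > a[1] + 3*pos + 4 && a[pos] + 2*t != 2 && 3*t != a[2] + 2*pos + 5


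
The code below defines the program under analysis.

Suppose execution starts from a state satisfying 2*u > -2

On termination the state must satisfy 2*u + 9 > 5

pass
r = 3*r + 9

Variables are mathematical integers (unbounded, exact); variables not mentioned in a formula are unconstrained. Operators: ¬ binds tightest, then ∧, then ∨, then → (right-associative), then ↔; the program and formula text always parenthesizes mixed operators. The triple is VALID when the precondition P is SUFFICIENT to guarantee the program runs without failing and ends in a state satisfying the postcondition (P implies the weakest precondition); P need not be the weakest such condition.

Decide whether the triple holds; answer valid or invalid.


Working backward. After the program, the postcondition 2*u + 9 > 5 must hold; in canonical form it is 2*u > -4.
Before r := 3*r + 9: 2*u > -4
Before skip: 2*u > -4
The weakest precondition is 2*u > -4.
Check whether 2*u > -2 implies it.
Every state satisfying the precondition satisfies the weakest precondition: the implication holds.
Answer: valid


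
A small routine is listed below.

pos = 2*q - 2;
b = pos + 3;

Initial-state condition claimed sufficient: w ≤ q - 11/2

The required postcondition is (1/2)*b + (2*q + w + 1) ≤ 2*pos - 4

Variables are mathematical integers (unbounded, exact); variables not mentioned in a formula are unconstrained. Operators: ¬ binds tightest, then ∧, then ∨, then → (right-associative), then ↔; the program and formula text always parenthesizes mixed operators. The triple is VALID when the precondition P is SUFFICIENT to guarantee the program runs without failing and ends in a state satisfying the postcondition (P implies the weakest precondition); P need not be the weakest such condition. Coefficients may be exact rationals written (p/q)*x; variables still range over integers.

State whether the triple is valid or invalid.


Working backward. After the program, the postcondition (1/2)*b + (2*q + w + 1) ≤ 2*pos - 4 must hold; in canonical form it is (1/2)*b + 2*q + w ≤ 2*pos - 5.
Before b := pos + 3: 2*q + w ≤ (3/2)*pos - 13/2
Before pos := 2*q - 2: w ≤ q - 19/2
The weakest precondition is w ≤ q - 19/2.
Check whether w ≤ q - 11/2 implies it.
Countermodel: at the initial state q = 0, w = -6, the precondition holds but the weakest precondition fails.
Answer: invalid


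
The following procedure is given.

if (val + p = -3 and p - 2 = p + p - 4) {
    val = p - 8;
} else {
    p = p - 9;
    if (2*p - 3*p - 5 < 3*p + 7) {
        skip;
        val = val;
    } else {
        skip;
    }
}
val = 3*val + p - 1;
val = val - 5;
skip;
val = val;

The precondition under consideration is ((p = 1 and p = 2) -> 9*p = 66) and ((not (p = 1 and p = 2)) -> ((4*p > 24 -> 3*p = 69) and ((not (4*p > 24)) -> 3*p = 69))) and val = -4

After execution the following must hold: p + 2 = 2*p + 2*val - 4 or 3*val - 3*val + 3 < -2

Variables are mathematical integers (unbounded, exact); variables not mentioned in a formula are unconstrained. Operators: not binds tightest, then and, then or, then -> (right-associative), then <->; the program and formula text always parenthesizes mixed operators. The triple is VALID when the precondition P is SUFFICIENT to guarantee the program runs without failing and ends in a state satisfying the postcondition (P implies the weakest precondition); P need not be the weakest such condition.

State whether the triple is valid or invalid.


Working backward. After the program, the postcondition p + 2 = 2*p + 2*val - 4 or 3*val - 3*val + 3 < -2 must hold; in canonical form it is p + 2*val = 6.
Before val := val: p + 2*val = 6
Before skip: p + 2*val = 6
Before val := val - 5: p + 2*val = 16
Before val := 3*val + p - 1: 3*p + 6*val = 18
Then branch requires 9*p = 66; else branch requires (4*p > 24 -> 3*p + 6*val = 45) and ((not (4*p > 24)) -> 3*p + 6*val = 45).
Before the if: ((p + val = -3 and p = 2) -> 9*p = 66) and ((not (p + val = -3 and p = 2)) -> ((4*p > 24 -> 3*p + 6*val = 45) and ((not (4*p > 24)) -> 3*p + 6*val = 45)))
The weakest precondition is ((p + val = -3 and p = 2) -> 9*p = 66) and ((not (p + val = -3 and p = 2)) -> ((4*p > 24 -> 3*p + 6*val = 45) and ((not (4*p > 24)) -> 3*p + 6*val = 45))).
Check whether ((p = 1 and p = 2) -> 9*p = 66) and ((not (p = 1 and p = 2)) -> ((4*p > 24 -> 3*p = 69) and ((not (4*p > 24)) -> 3*p = 69))) and val = -4 implies it.
Every state satisfying the precondition satisfies the weakest precondition: the implication holds.
Answer: valid


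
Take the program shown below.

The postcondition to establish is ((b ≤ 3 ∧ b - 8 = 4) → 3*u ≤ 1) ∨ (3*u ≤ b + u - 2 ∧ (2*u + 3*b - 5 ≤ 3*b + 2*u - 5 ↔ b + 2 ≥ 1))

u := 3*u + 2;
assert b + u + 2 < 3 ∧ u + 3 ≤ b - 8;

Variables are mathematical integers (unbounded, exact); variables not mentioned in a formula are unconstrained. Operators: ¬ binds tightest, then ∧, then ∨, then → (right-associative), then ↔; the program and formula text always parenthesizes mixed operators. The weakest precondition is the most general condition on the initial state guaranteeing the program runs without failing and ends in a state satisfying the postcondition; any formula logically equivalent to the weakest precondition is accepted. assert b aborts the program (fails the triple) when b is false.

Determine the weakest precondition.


Working backward. After the program, the postcondition ((b ≤ 3 ∧ b - 8 = 4) → 3*u ≤ 1) ∨ (3*u ≤ b + u - 2 ∧ (2*u + 3*b - 5 ≤ 3*b + 2*u - 5 ↔ b + 2 ≥ 1)) must hold; in canonical form it is ((b ≤ 3 ∧ b = 12) → 3*u ≤ 1) ∨ (2*u ≤ b - 2 ∧ b ≥ -1).
Before assert b + u + 2 < 3 ∧ u + 3 ≤ b - 8: b + u < 1 ∧ u ≤ b - 11 ∧ (((b ≤ 3 ∧ b = 12) → 3*u ≤ 1) ∨ (2*u ≤ b - 2 ∧ b ≥ -1))
Before u := 3*u + 2: b + 3*u < -1 ∧ 3*u ≤ b - 13 ∧ (((b ≤ 3 ∧ b = 12) → 9*u ≤ -5) ∨ (6*u ≤ b - 6 ∧ b ≥ -1))
Answer: WP = b + 3*u < -1 ∧ 3*u ≤ b - 13 ∧ (((b ≤ 3 ∧ b = 12) → 9*u ≤ -5) ∨ (6*u ≤ b - 6 ∧ b ≥ -1))


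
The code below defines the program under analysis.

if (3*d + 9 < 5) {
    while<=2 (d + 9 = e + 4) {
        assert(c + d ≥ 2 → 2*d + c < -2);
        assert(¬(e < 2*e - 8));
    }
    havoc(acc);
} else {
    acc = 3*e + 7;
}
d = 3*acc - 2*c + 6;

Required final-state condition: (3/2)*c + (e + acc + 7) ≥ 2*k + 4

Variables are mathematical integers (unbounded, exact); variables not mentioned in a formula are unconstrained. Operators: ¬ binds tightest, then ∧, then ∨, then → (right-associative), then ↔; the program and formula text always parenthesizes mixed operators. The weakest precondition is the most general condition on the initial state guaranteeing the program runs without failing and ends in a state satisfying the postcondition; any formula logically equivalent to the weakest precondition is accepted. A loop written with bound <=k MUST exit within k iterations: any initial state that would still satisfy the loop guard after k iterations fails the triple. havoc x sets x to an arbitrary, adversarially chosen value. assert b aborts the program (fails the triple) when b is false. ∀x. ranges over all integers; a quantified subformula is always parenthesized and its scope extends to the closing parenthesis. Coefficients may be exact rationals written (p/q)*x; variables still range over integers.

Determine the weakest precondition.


Working backward. After the program, the postcondition (3/2)*c + (e + acc + 7) ≥ 2*k + 4 must hold; in canonical form it is acc + (3/2)*c + e ≥ 2*k - 3.
Before d := 3*acc - 2*c + 6: acc + (3/2)*c + e ≥ 2*k - 3
Then branch requires (d = e - 5 → ((c + d ≥ 2 → c + 2*d < -2) ∧ (¬(e > 8)) ∧ (d = e - 5 → ((c + d ≥ 2 → c + 2*d < -2) ∧ (¬(e > 8)) ∧ (¬(d = e - 5)) ∧ (∀acc_1. acc_1 + (3/2)*c + e ≥ 2*k - 3))) ∧ ((¬(d = e - 5)) → (∀acc_1. acc_1 + (3/2)*c + e ≥ 2*k - 3)))) ∧ ((¬(d = e - 5)) → (∀acc_1. acc_1 + (3/2)*c + e ≥ 2*k - 3)); else branch requires (3/2)*c + 4*e ≥ 2*k - 10.
Before the if: (3*d < -4 → ((d = e - 5 → ((c + d ≥ 2 → c + 2*d < -2) ∧ (¬(e > 8)) ∧ (d = e - 5 → ((c + d ≥ 2 → c + 2*d < -2) ∧ (¬(e > 8)) ∧ (¬(d = e - 5)) ∧ (∀acc_1. acc_1 + (3/2)*c + e ≥ 2*k - 3))) ∧ ((¬(d = e - 5)) → (∀acc_1. acc_1 + (3/2)*c + e ≥ 2*k - 3)))) ∧ ((¬(d = e - 5)) → (∀acc_1. acc_1 + (3/2)*c + e ≥ 2*k - 3)))) ∧ ((¬(3*d < -4)) → (3/2)*c + 4*e ≥ 2*k - 10)
Answer: WP = (3*d < -4 → ((d = e - 5 → ((c + d ≥ 2 → c + 2*d < -2) ∧ (¬(e > 8)) ∧ (d = e - 5 → ((c + d ≥ 2 → c + 2*d < -2) ∧ (¬(e > 8)) ∧ (¬(d = e - 5)) ∧ (∀acc_1. acc_1 + (3/2)*c + e ≥ 2*k - 3))) ∧ ((¬(d = e - 5)) → (∀acc_1. acc_1 + (3/2)*c + e ≥ 2*k - 3)))) ∧ ((¬(d = e - 5)) → (∀acc_1. acc_1 + (3/2)*c + e ≥ 2*k - 3)))) ∧ ((¬(3*d < -4)) → (3/2)*c + 4*e ≥ 2*k - 10)


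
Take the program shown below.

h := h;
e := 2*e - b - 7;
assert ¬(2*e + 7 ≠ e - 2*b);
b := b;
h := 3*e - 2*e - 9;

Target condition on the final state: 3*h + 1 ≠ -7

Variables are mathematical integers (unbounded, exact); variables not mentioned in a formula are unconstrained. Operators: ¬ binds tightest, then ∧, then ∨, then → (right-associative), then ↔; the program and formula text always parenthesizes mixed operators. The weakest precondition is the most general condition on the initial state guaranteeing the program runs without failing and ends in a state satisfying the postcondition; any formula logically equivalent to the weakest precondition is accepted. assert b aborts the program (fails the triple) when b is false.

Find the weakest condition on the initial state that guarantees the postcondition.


Working backward. After the program, the postcondition 3*h + 1 ≠ -7 must hold; in canonical form it is 3*h ≠ -8.
Before h := 3*e - 2*e - 9: 3*e ≠ 19
Before b := b: 3*e ≠ 19
Before assert ¬(2*e + 7 ≠ e - 2*b): (¬(2*b + e ≠ -7)) ∧ 3*e ≠ 19
Before e := 2*e - b - 7: (¬(b + 2*e ≠ 0)) ∧ 6*e ≠ 3*b + 40
Before h := h: (¬(b + 2*e ≠ 0)) ∧ 6*e ≠ 3*b + 40
Answer: WP = (¬(b + 2*e ≠ 0)) ∧ 6*e ≠ 3*b + 40


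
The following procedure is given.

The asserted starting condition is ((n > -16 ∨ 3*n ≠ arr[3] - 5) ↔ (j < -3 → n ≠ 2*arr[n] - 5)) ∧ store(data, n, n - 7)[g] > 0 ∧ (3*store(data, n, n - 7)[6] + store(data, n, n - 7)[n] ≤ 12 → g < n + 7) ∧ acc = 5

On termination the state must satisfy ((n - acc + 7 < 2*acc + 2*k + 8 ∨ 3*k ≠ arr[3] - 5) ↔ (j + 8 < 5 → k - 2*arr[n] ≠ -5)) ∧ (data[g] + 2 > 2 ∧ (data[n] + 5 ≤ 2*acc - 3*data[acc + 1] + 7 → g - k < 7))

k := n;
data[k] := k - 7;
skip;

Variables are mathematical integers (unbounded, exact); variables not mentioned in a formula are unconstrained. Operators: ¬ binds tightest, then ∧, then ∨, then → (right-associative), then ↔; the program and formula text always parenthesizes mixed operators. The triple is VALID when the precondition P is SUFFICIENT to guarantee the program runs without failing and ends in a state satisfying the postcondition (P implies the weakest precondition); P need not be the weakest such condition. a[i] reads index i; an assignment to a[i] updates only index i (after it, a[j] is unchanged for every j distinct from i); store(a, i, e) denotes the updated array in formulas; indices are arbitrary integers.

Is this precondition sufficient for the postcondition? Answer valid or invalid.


Working backward. After the program, the postcondition ((n - acc + 7 < 2*acc + 2*k + 8 ∨ 3*k ≠ arr[3] - 5) ↔ (j + 8 < 5 → k - 2*arr[n] ≠ -5)) ∧ (data[g] + 2 > 2 ∧ (data[n] + 5 ≤ 2*acc - 3*data[acc + 1] + 7 → g - k < 7)) must hold; in canonical form it is ((n < 3*acc + 2*k + 1 ∨ 3*k ≠ arr[3] - 5) ↔ (j < -3 → k ≠ 2*arr[n] - 5)) ∧ data[g] > 0 ∧ (3*data[acc + 1] + data[n] ≤ 2*acc + 2 → g < k + 7).
Before skip: ((n < 3*acc + 2*k + 1 ∨ 3*k ≠ arr[3] - 5) ↔ (j < -3 → k ≠ 2*arr[n] - 5)) ∧ data[g] > 0 ∧ (3*data[acc + 1] + data[n] ≤ 2*acc + 2 → g < k + 7)
Before data[k] := k - 7: ((n < 3*acc + 2*k + 1 ∨ 3*k ≠ arr[3] - 5) ↔ (j < -3 → k ≠ 2*arr[n] - 5)) ∧ store(data, k, k - 7)[g] > 0 ∧ (3*store(data, k, k - 7)[acc + 1] + store(data, k, k - 7)[n] ≤ 2*acc + 2 → g < k + 7)
Before k := n: ((3*acc + n > -1 ∨ 3*n ≠ arr[3] - 5) ↔ (j < -3 → n ≠ 2*arr[n] - 5)) ∧ store(data, n, n - 7)[g] > 0 ∧ (3*store(data, n, n - 7)[acc + 1] + store(data, n, n - 7)[n] ≤ 2*acc + 2 → g < n + 7)
The weakest precondition is ((3*acc + n > -1 ∨ 3*n ≠ arr[3] - 5) ↔ (j < -3 → n ≠ 2*arr[n] - 5)) ∧ store(data, n, n - 7)[g] > 0 ∧ (3*store(data, n, n - 7)[acc + 1] + store(data, n, n - 7)[n] ≤ 2*acc + 2 → g < n + 7).
Check whether ((n > -16 ∨ 3*n ≠ arr[3] - 5) ↔ (j < -3 → n ≠ 2*arr[n] - 5)) ∧ store(data, n, n - 7)[g] > 0 ∧ (3*store(data, n, n - 7)[6] + store(data, n, n - 7)[n] ≤ 12 → g < n + 7) ∧ acc = 5 implies it.
Every state satisfying the precondition satisfies the weakest precondition: the implication holds.
Answer: valid


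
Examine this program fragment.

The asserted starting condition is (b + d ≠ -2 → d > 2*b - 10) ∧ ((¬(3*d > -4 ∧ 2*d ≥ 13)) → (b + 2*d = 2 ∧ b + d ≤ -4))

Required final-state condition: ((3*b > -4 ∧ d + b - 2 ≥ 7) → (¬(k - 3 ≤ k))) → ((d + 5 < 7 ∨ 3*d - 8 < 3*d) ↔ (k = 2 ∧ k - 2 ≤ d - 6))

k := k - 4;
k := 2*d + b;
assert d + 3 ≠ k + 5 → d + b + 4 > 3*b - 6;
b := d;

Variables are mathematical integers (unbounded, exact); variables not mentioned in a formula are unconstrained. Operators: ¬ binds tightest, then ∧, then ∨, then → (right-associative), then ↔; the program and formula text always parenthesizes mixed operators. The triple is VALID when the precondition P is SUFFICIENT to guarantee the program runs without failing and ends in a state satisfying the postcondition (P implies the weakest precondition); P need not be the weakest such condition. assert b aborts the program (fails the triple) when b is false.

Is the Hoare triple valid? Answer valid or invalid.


Working backward. After the program, the postcondition ((3*b > -4 ∧ d + b - 2 ≥ 7) → (¬(k - 3 ≤ k))) → ((d + 5 < 7 ∨ 3*d - 8 < 3*d) ↔ (k = 2 ∧ k - 2 ≤ d - 6)) must hold; in canonical form it is (¬(3*b > -4 ∧ b + d ≥ 9)) → (k = 2 ∧ k ≤ d - 4).
Before b := d: (¬(3*d > -4 ∧ 2*d ≥ 9)) → (k = 2 ∧ k ≤ d - 4)
Before assert d + 3 ≠ k + 5 → d + b + 4 > 3*b - 6: (d ≠ k + 2 → d > 2*b - 10) ∧ ((¬(3*d > -4 ∧ 2*d ≥ 9)) → (k = 2 ∧ k ≤ d - 4))
Before k := 2*d + b: (b + d ≠ -2 → d > 2*b - 10) ∧ ((¬(3*d > -4 ∧ 2*d ≥ 9)) → (b + 2*d = 2 ∧ b + d ≤ -4))
Before k := k - 4: (b + d ≠ -2 → d > 2*b - 10) ∧ ((¬(3*d > -4 ∧ 2*d ≥ 9)) → (b + 2*d = 2 ∧ b + d ≤ -4))
The weakest precondition is (b + d ≠ -2 → d > 2*b - 10) ∧ ((¬(3*d > -4 ∧ 2*d ≥ 9)) → (b + 2*d = 2 ∧ b + d ≤ -4)).
Check whether (b + d ≠ -2 → d > 2*b - 10) ∧ ((¬(3*d > -4 ∧ 2*d ≥ 13)) → (b + 2*d = 2 ∧ b + d ≤ -4)) implies it.
Every state satisfying the precondition satisfies the weakest precondition: the implication holds.
Answer: valid


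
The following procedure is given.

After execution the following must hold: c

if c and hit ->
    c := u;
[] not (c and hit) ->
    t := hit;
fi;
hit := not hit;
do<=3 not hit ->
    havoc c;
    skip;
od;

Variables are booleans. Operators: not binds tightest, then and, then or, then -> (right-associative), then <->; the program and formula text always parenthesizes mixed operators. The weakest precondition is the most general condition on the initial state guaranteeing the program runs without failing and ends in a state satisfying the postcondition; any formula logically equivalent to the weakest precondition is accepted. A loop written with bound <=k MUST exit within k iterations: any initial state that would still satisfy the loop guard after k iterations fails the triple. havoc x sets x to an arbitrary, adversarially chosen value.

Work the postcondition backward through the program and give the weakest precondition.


Working backward. After the program, c must hold.
Before the loop (bound <=3), unroll the exhaustion recursion (WP_0 = exit-now case; WP_j = one more guarded iteration, up to j = 3):
  WP_0: hit and c
  WP_1: hit and (hit -> c)
  WP_2: hit and (hit -> c)
  WP_3: hit and (hit -> c)
So before the loop: hit and (hit -> c)
Before hit := not hit: (not hit) and ((not hit) -> c)
Then branch requires (not hit) and ((not hit) -> u); else branch requires (not hit) and ((not hit) -> c).
Before the if: ((c and hit) -> ((not hit) and ((not hit) -> u))) and ((not (c and hit)) -> ((not hit) and ((not hit) -> c)))
Answer: WP = ((c and hit) -> ((not hit) and ((not hit) -> u))) and ((not (c and hit)) -> ((not hit) and ((not hit) -> c)))


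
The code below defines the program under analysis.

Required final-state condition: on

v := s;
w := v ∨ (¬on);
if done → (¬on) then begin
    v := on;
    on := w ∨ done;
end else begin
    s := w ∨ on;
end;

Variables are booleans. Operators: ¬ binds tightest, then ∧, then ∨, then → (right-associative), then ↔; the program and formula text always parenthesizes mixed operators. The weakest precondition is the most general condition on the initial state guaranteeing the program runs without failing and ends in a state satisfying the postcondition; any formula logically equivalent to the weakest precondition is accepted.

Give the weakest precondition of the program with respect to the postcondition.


Working backward. After the program, on must hold.
Then branch requires w ∨ done; else branch requires on.
Before the if: ((done → (¬on)) → (w ∨ done)) ∧ ((¬(done → (¬on))) → on)
Before w := v ∨ (¬on): ((done → (¬on)) → (v ∨ (¬on) ∨ done)) ∧ ((¬(done → (¬on))) → on)
Before v := s: ((done → (¬on)) → (s ∨ (¬on) ∨ done)) ∧ ((¬(done → (¬on))) → on)
Answer: WP = ((done → (¬on)) → (s ∨ (¬on) ∨ done)) ∧ ((¬(done → (¬on))) → on)


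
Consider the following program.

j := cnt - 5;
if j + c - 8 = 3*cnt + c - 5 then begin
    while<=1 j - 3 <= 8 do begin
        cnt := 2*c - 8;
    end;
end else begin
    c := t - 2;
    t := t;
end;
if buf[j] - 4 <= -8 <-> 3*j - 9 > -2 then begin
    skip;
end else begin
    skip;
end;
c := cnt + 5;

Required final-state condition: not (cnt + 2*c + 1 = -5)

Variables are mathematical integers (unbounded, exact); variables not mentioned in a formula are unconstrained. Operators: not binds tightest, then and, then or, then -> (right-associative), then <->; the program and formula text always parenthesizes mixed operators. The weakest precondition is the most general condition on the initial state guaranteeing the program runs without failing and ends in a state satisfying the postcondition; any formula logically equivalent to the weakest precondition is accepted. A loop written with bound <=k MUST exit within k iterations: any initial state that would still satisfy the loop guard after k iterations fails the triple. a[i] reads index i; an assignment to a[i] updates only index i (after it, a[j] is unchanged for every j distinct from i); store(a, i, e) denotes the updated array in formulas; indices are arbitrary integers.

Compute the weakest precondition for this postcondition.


Working backward. After the program, the postcondition not (cnt + 2*c + 1 = -5) must hold; in canonical form it is not (2*c + cnt = -6).
Before c := cnt + 5: not (3*cnt = -16)
Then branch requires not (3*cnt = -16); else branch requires not (3*cnt = -16).
Before the if: ((buf[j] <= -4 <-> 3*j > 7) -> (not (3*cnt = -16))) and ((not (buf[j] <= -4 <-> 3*j > 7)) -> (not (3*cnt = -16)))
Then branch requires (j <= 11 -> ((not (j <= 11)) and ((buf[j] <= -4 <-> 3*j > 7) -> (not (6*c = 8))) and ((not (buf[j] <= -4 <-> 3*j > 7)) -> (not (6*c = 8))))) and ((not (j <= 11)) -> (((buf[j] <= -4 <-> 3*j > 7) -> (not (3*cnt = -16))) and ((not (buf[j] <= -4 <-> 3*j > 7)) -> (not (3*cnt = -16))))); else branch requires ((buf[j] <= -4 <-> 3*j > 7) -> (not (3*cnt = -16))) and ((not (buf[j] <= -4 <-> 3*j > 7)) -> (not (3*cnt = -16))).
Before the if: (j = 3*cnt + 3 -> ((j <= 11 -> ((not (j <= 11)) and ((buf[j] <= -4 <-> 3*j > 7) -> (not (6*c = 8))) and ((not (buf[j] <= -4 <-> 3*j > 7)) -> (not (6*c = 8))))) and ((not (j <= 11)) -> (((buf[j] <= -4 <-> 3*j > 7) -> (not (3*cnt = -16))) and ((not (buf[j] <= -4 <-> 3*j > 7)) -> (not (3*cnt = -16))))))) and ((not (j = 3*cnt + 3)) -> (((buf[j] <= -4 <-> 3*j > 7) -> (not (3*cnt = -16))) and ((not (buf[j] <= -4 <-> 3*j > 7)) -> (not (3*cnt = -16)))))
Before j := cnt - 5: (2*cnt = -8 -> ((cnt <= 16 -> ((not (cnt <= 16)) and ((buf[cnt - 5] <= -4 <-> 3*cnt > 22) -> (not (6*c = 8))) and ((not (buf[cnt - 5] <= -4 <-> 3*cnt > 22)) -> (not (6*c = 8))))) and ((not (cnt <= 16)) -> (((buf[cnt - 5] <= -4 <-> 3*cnt > 22) -> (not (3*cnt = -16))) and ((not (buf[cnt - 5] <= -4 <-> 3*cnt > 22)) -> (not (3*cnt = -16))))))) and ((not (2*cnt = -8)) -> (((buf[cnt - 5] <= -4 <-> 3*cnt > 22) -> (not (3*cnt = -16))) and ((not (buf[cnt - 5] <= -4 <-> 3*cnt > 22)) -> (not (3*cnt = -16)))))
Answer: WP = (2*cnt = -8 -> ((cnt <= 16 -> ((not (cnt <= 16)) and ((buf[cnt - 5] <= -4 <-> 3*cnt > 22) -> (not (6*c = 8))) and ((not (buf[cnt - 5] <= -4 <-> 3*cnt > 22)) -> (not (6*c = 8))))) and ((not (cnt <= 16)) -> (((buf[cnt - 5] <= -4 <-> 3*cnt > 22) -> (not (3*cnt = -16))) and ((not (buf[cnt - 5] <= -4 <-> 3*cnt > 22)) -> (not (3*cnt = -16))))))) and ((not (2*cnt = -8)) -> (((buf[cnt - 5] <= -4 <-> 3*cnt > 22) -> (not (3*cnt = -16))) and ((not (buf[cnt - 5] <= -4 <-> 3*cnt > 22)) -> (not (3*cnt = -16)))))


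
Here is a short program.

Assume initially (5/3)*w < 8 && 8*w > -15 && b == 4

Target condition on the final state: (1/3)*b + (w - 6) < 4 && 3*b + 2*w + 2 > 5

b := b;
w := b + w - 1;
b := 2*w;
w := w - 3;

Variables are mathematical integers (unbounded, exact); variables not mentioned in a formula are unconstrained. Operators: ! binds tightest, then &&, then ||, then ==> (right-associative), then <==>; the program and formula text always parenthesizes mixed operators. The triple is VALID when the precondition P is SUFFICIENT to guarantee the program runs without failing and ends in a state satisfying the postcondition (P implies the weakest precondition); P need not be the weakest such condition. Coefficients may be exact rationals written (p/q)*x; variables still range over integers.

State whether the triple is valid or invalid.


Working backward. After the program, the postcondition (1/3)*b + (w - 6) < 4 && 3*b + 2*w + 2 > 5 must hold; in canonical form it is (1/3)*b + w < 10 && 3*b + 2*w > 3.
Before w := w - 3: (1/3)*b + w < 13 && 3*b + 2*w > 9
Before b := 2*w: (5/3)*w < 13 && 8*w > 9
Before w := b + w - 1: (5/3)*b + (5/3)*w < 44/3 && 8*b + 8*w > 17
Before b := b: (5/3)*b + (5/3)*w < 44/3 && 8*b + 8*w > 17
The weakest precondition is (5/3)*b + (5/3)*w < 44/3 && 8*b + 8*w > 17.
Check whether (5/3)*w < 8 && 8*w > -15 && b == 4 implies it.
Every state satisfying the precondition satisfies the weakest precondition: the implication holds.
Answer: valid


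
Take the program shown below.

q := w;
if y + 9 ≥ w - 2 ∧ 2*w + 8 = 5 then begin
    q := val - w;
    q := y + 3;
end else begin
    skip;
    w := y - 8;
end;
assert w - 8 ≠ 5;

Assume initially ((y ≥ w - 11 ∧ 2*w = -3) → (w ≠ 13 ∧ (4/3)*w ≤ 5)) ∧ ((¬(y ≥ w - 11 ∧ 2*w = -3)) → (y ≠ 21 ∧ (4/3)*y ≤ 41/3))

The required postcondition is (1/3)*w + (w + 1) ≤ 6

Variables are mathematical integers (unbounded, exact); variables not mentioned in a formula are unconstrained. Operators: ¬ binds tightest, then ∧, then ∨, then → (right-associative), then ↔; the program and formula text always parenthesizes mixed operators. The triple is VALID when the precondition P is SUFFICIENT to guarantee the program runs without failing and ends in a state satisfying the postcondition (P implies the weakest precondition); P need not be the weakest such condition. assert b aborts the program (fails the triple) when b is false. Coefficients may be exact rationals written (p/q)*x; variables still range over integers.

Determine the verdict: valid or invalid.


Working backward. After the program, the postcondition (1/3)*w + (w + 1) ≤ 6 must hold; in canonical form it is (4/3)*w ≤ 5.
Before assert w - 8 ≠ 5: w ≠ 13 ∧ (4/3)*w ≤ 5
Then branch requires w ≠ 13 ∧ (4/3)*w ≤ 5; else branch requires y ≠ 21 ∧ (4/3)*y ≤ 47/3.
Before the if: ((y ≥ w - 11 ∧ 2*w = -3) → (w ≠ 13 ∧ (4/3)*w ≤ 5)) ∧ ((¬(y ≥ w - 11 ∧ 2*w = -3)) → (y ≠ 21 ∧ (4/3)*y ≤ 47/3))
Before q := w: ((y ≥ w - 11 ∧ 2*w = -3) → (w ≠ 13 ∧ (4/3)*w ≤ 5)) ∧ ((¬(y ≥ w - 11 ∧ 2*w = -3)) → (y ≠ 21 ∧ (4/3)*y ≤ 47/3))
The weakest precondition is ((y ≥ w - 11 ∧ 2*w = -3) → (w ≠ 13 ∧ (4/3)*w ≤ 5)) ∧ ((¬(y ≥ w - 11 ∧ 2*w = -3)) → (y ≠ 21 ∧ (4/3)*y ≤ 47/3)).
Check whether ((y ≥ w - 11 ∧ 2*w = -3) → (w ≠ 13 ∧ (4/3)*w ≤ 5)) ∧ ((¬(y ≥ w - 11 ∧ 2*w = -3)) → (y ≠ 21 ∧ (4/3)*y ≤ 41/3)) implies it.
Every state satisfying the precondition satisfies the weakest precondition: the implication holds.
Answer: valid


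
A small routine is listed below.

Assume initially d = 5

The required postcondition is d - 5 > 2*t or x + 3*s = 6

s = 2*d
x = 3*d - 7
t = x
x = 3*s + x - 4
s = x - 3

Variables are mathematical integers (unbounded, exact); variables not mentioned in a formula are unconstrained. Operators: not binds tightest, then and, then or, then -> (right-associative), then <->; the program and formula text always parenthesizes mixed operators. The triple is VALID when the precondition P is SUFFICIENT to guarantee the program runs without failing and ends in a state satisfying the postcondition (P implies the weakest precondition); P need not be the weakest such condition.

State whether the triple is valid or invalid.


Working backward. After the program, the postcondition d - 5 > 2*t or x + 3*s = 6 must hold; in canonical form it is d > 2*t + 5 or 3*s + x = 6.
Before s := x - 3: d > 2*t + 5 or 4*x = 15
Before x := 3*s + x - 4: d > 2*t + 5 or 12*s + 4*x = 31
Before t := x: d > 2*x + 5 or 12*s + 4*x = 31
Before x := 3*d - 7: 5*d < 9 or 12*d + 12*s = 59
Before s := 2*d: 5*d < 9 or 36*d = 59
The weakest precondition is 5*d < 9 or 36*d = 59.
Check whether d = 5 implies it.
Countermodel: at the initial state d = 5, the precondition holds but the weakest precondition fails.
Answer: invalid


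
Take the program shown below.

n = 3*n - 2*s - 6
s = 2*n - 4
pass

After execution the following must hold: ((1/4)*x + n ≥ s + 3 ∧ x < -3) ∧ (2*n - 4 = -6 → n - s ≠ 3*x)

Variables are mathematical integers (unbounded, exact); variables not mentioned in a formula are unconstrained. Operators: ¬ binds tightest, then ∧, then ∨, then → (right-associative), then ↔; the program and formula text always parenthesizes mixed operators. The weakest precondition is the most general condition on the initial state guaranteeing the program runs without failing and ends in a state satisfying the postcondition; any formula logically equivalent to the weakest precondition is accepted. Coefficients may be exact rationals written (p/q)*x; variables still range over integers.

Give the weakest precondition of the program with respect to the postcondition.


Working backward. After the program, the postcondition ((1/4)*x + n ≥ s + 3 ∧ x < -3) ∧ (2*n - 4 = -6 → n - s ≠ 3*x) must hold; in canonical form it is n + (1/4)*x ≥ s + 3 ∧ x < -3 ∧ (2*n = -2 → n ≠ s + 3*x).
Before skip: n + (1/4)*x ≥ s + 3 ∧ x < -3 ∧ (2*n = -2 → n ≠ s + 3*x)
Before s := 2*n - 4: (1/4)*x ≥ n - 1 ∧ x < -3 ∧ (2*n = -2 → n + 3*x ≠ 4)
Before n := 3*n - 2*s - 6: 2*s + (1/4)*x ≥ 3*n - 7 ∧ x < -3 ∧ (6*n = 4*s + 10 → 3*n + 3*x ≠ 2*s + 10)
Answer: WP = 2*s + (1/4)*x ≥ 3*n - 7 ∧ x < -3 ∧ (6*n = 4*s + 10 → 3*n + 3*x ≠ 2*s + 10)


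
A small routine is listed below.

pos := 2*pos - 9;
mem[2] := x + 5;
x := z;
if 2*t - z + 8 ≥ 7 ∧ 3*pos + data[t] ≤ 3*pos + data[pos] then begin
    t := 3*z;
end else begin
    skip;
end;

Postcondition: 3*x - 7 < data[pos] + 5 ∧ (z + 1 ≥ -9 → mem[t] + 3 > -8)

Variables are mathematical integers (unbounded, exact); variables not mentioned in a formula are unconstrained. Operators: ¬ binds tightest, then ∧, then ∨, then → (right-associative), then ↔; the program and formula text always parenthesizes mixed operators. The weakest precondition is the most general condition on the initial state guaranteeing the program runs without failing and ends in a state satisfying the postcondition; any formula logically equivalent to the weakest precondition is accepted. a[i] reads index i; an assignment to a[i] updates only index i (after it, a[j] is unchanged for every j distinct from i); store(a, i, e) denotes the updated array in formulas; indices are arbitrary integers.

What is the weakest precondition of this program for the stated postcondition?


Working backward. After the program, the postcondition 3*x - 7 < data[pos] + 5 ∧ (z + 1 ≥ -9 → mem[t] + 3 > -8) must hold; in canonical form it is 3*x < data[pos] + 12 ∧ (z ≥ -10 → mem[t] > -11).
Then branch requires 3*x < data[pos] + 12 ∧ (z ≥ -10 → mem[3*z] > -11); else branch requires 3*x < data[pos] + 12 ∧ (z ≥ -10 → mem[t] > -11).
Before the if: ((2*t ≥ z - 1 ∧ data[t] ≤ data[pos]) → (3*x < data[pos] + 12 ∧ (z ≥ -10 → mem[3*z] > -11))) ∧ ((¬(2*t ≥ z - 1 ∧ data[t] ≤ data[pos])) → (3*x < data[pos] + 12 ∧ (z ≥ -10 → mem[t] > -11)))
Before x := z: ((2*t ≥ z - 1 ∧ data[t] ≤ data[pos]) → (3*z < data[pos] + 12 ∧ (z ≥ -10 → mem[3*z] > -11))) ∧ ((¬(2*t ≥ z - 1 ∧ data[t] ≤ data[pos])) → (3*z < data[pos] + 12 ∧ (z ≥ -10 → mem[t] > -11)))
Before mem[2] := x + 5: ((2*t ≥ z - 1 ∧ data[t] ≤ data[pos]) → (3*z < data[pos] + 12 ∧ (z ≥ -10 → store(mem, 2, x + 5)[3*z] > -11))) ∧ ((¬(2*t ≥ z - 1 ∧ data[t] ≤ data[pos])) → (3*z < data[pos] + 12 ∧ (z ≥ -10 → store(mem, 2, x + 5)[t] > -11)))
Before pos := 2*pos - 9: ((2*t ≥ z - 1 ∧ data[t] ≤ data[2*pos - 9]) → (3*z < data[2*pos - 9] + 12 ∧ (z ≥ -10 → store(mem, 2, x + 5)[3*z] > -11))) ∧ ((¬(2*t ≥ z - 1 ∧ data[t] ≤ data[2*pos - 9])) → (3*z < data[2*pos - 9] + 12 ∧ (z ≥ -10 → store(mem, 2, x + 5)[t] > -11)))
Answer: WP = ((2*t ≥ z - 1 ∧ data[t] ≤ data[2*pos - 9]) → (3*z < data[2*pos - 9] + 12 ∧ (z ≥ -10 → store(mem, 2, x + 5)[3*z] > -11))) ∧ ((¬(2*t ≥ z - 1 ∧ data[t] ≤ data[2*pos - 9])) → (3*z < data[2*pos - 9] + 12 ∧ (z ≥ -10 → store(mem, 2, x + 5)[t] > -11)))


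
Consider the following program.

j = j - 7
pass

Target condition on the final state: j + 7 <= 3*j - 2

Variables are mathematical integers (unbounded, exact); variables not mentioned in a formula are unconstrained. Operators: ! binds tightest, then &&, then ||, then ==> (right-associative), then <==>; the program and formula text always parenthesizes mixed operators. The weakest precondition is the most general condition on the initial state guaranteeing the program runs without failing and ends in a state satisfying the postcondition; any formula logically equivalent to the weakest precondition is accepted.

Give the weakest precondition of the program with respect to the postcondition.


Working backward. After the program, the postcondition j + 7 <= 3*j - 2 must hold; in canonical form it is 2*j >= 9.
Before skip: 2*j >= 9
Before j := j - 7: 2*j >= 23
Answer: WP = 2*j >= 23


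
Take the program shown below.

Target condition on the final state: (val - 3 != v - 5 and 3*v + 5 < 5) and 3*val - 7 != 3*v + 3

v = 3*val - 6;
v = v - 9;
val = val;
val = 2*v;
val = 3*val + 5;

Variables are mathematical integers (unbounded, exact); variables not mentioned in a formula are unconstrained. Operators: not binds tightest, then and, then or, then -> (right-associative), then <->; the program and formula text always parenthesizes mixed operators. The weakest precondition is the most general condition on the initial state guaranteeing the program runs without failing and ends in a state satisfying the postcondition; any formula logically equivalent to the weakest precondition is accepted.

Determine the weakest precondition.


Working backward. After the program, the postcondition (val - 3 != v - 5 and 3*v + 5 < 5) and 3*val - 7 != 3*v + 3 must hold; in canonical form it is val != v - 2 and 3*v < 0 and 3*val != 3*v + 10.
Before val := 3*val + 5: 3*val != v - 7 and 3*v < 0 and 9*val != 3*v - 5
Before val := 2*v: 5*v != -7 and 3*v < 0 and 15*v != -5
Before val := val: 5*v != -7 and 3*v < 0 and 15*v != -5
Before v := v - 9: 5*v != 38 and 3*v < 27 and 15*v != 130
Before v := 3*val - 6: 15*val != 68 and 9*val < 45 and 45*val != 220
Answer: WP = 15*val != 68 and 9*val < 45 and 45*val != 220


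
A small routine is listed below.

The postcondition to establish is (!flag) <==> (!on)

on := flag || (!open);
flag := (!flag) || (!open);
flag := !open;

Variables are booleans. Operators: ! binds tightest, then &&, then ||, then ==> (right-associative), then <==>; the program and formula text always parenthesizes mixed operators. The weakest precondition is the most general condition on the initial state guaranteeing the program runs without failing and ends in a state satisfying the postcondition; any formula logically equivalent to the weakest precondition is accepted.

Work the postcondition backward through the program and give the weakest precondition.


Working backward. After the program, (!flag) <==> (!on) must hold.
Before flag := !open: open <==> (!on)
Before flag := (!flag) || (!open): open <==> (!on)
Before on := flag || (!open): open <==> (!(flag || (!open)))
Answer: WP = open <==> (!(flag || (!open)))


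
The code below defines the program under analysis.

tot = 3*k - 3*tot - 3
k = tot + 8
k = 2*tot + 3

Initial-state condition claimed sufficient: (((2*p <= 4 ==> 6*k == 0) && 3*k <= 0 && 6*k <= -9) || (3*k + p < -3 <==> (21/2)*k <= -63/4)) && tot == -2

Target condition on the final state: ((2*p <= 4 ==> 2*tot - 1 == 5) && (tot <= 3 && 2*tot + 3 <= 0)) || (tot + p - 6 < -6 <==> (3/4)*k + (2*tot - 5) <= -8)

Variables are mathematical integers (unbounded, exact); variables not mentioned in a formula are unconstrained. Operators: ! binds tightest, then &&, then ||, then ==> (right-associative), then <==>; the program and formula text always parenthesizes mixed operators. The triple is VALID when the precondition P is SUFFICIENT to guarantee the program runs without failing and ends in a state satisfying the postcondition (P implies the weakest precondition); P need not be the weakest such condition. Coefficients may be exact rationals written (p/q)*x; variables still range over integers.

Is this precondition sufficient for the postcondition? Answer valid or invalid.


Working backward. After the program, the postcondition ((2*p <= 4 ==> 2*tot - 1 == 5) && (tot <= 3 && 2*tot + 3 <= 0)) || (tot + p - 6 < -6 <==> (3/4)*k + (2*tot - 5) <= -8) must hold; in canonical form it is ((2*p <= 4 ==> 2*tot == 6) && tot <= 3 && 2*tot <= -3) || (p + tot < 0 <==> (3/4)*k + 2*tot <= -3).
Before k := 2*tot + 3: ((2*p <= 4 ==> 2*tot == 6) && tot <= 3 && 2*tot <= -3) || (p + tot < 0 <==> (7/2)*tot <= -21/4)
Before k := tot + 8: ((2*p <= 4 ==> 2*tot == 6) && tot <= 3 && 2*tot <= -3) || (p + tot < 0 <==> (7/2)*tot <= -21/4)
Before tot := 3*k - 3*tot - 3: ((2*p <= 4 ==> 6*k == 6*tot + 12) && 3*k <= 3*tot + 6 && 6*k <= 6*tot + 3) || (3*k + p < 3*tot + 3 <==> (21/2)*k <= (21/2)*tot + 21/4)
The weakest precondition is ((2*p <= 4 ==> 6*k == 6*tot + 12) && 3*k <= 3*tot + 6 && 6*k <= 6*tot + 3) || (3*k + p < 3*tot + 3 <==> (21/2)*k <= (21/2)*tot + 21/4).
Check whether (((2*p <= 4 ==> 6*k == 0) && 3*k <= 0 && 6*k <= -9) || (3*k + p < -3 <==> (21/2)*k <= -63/4)) && tot == -2 implies it.
Every state satisfying the precondition satisfies the weakest precondition: the implication holds.
Answer: valid


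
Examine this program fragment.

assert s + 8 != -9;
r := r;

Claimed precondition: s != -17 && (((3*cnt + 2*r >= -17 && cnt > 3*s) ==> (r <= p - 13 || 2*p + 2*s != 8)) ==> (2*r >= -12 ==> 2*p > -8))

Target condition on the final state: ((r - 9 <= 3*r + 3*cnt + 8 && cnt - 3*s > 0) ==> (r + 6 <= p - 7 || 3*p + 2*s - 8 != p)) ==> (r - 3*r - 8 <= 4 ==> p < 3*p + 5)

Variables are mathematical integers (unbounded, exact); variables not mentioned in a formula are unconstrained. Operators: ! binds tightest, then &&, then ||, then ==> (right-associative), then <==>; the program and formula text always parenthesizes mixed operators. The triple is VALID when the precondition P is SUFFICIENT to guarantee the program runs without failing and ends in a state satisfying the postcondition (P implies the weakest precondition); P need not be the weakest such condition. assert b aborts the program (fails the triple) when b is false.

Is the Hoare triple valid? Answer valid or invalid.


Working backward. After the program, the postcondition ((r - 9 <= 3*r + 3*cnt + 8 && cnt - 3*s > 0) ==> (r + 6 <= p - 7 || 3*p + 2*s - 8 != p)) ==> (r - 3*r - 8 <= 4 ==> p < 3*p + 5) must hold; in canonical form it is ((3*cnt + 2*r >= -17 && cnt > 3*s) ==> (r <= p - 13 || 2*p + 2*s != 8)) ==> (2*r >= -12 ==> 2*p > -5).
Before r := r: ((3*cnt + 2*r >= -17 && cnt > 3*s) ==> (r <= p - 13 || 2*p + 2*s != 8)) ==> (2*r >= -12 ==> 2*p > -5)
Before assert s + 8 != -9: s != -17 && (((3*cnt + 2*r >= -17 && cnt > 3*s) ==> (r <= p - 13 || 2*p + 2*s != 8)) ==> (2*r >= -12 ==> 2*p > -5))
The weakest precondition is s != -17 && (((3*cnt + 2*r >= -17 && cnt > 3*s) ==> (r <= p - 13 || 2*p + 2*s != 8)) ==> (2*r >= -12 ==> 2*p > -5)).
Check whether s != -17 && (((3*cnt + 2*r >= -17 && cnt > 3*s) ==> (r <= p - 13 || 2*p + 2*s != 8)) ==> (2*r >= -12 ==> 2*p > -8)) implies it.
Countermodel: at the initial state cnt = 25, p = -3, r = 0, s = 8, the precondition holds but the weakest precondition fails.
Answer: invalid


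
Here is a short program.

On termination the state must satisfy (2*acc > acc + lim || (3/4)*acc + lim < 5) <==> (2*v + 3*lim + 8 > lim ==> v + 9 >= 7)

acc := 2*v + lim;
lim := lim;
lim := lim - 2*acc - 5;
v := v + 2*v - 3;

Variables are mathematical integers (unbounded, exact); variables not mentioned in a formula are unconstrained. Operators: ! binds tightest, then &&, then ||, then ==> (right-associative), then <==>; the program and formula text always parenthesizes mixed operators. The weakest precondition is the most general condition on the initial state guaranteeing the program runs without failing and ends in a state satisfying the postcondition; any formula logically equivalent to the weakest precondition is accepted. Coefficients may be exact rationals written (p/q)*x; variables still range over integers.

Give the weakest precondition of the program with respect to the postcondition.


Working backward. After the program, the postcondition (2*acc > acc + lim || (3/4)*acc + lim < 5) <==> (2*v + 3*lim + 8 > lim ==> v + 9 >= 7) must hold; in canonical form it is (acc > lim || (3/4)*acc + lim < 5) <==> (2*lim + 2*v > -8 ==> v >= -2).
Before v := v + 2*v - 3: (acc > lim || (3/4)*acc + lim < 5) <==> (2*lim + 6*v > -2 ==> 3*v >= 1)
Before lim := lim - 2*acc - 5: (3*acc > lim - 5 || lim < (5/4)*acc + 10) <==> (2*lim + 6*v > 4*acc + 8 ==> 3*v >= 1)
Before lim := lim: (3*acc > lim - 5 || lim < (5/4)*acc + 10) <==> (2*lim + 6*v > 4*acc + 8 ==> 3*v >= 1)
Before acc := 2*v + lim: (2*lim + 6*v > -5 || (1/4)*lim + (5/2)*v > -10) <==> (2*lim + 2*v < -8 ==> 3*v >= 1)
Answer: WP = (2*lim + 6*v > -5 || (1/4)*lim + (5/2)*v > -10) <==> (2*lim + 2*v < -8 ==> 3*v >= 1)
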